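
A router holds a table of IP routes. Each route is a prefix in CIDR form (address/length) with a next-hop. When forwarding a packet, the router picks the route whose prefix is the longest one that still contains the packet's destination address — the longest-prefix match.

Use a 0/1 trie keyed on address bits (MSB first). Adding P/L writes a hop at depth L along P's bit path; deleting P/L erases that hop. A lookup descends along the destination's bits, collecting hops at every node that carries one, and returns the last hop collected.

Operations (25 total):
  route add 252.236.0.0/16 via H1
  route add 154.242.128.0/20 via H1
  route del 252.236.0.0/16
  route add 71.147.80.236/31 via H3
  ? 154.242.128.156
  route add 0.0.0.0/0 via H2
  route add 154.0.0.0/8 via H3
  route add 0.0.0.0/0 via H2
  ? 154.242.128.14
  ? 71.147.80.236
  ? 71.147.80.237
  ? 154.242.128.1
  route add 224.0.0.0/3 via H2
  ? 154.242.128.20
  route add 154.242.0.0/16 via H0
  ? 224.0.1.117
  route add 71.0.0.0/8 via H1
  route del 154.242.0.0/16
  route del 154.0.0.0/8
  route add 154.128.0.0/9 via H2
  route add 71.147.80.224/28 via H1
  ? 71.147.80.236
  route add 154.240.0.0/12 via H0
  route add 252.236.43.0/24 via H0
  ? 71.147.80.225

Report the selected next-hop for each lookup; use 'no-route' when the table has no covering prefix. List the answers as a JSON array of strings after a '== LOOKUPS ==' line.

Trace:
  add 252.236.0.0/16 -> H1 at depth 16
  add 154.242.128.0/20 -> H1 at depth 20
  - 252.236.0.0/16 clear@16
  add 71.147.80.236/31 -> H3 at depth 31
  ? 154.242.128.156  path d0:-→d1:-→d2:-→d3:-→d4:-→d5:-→d6:-→d7:-→d8:-→d9:-→d10:-→d11:-→d12:-→d13:-→d14:-→d15:-→d16:-→d17:-→d18:-→d19:-→d20:H1  best=H1
  add 0.0.0.0/0 -> H2 at depth 0
  add 154.0.0.0/8 -> H3 at depth 8
  add 0.0.0.0/0 -> H2 at depth 0
  ? 154.242.128.14  path d0:H2→d1:-→d2:-→d3:-→d4:-→d5:-→d6:-→d7:-→d8:H3→d9:-→d10:-→d11:-→d12:-→d13:-→d14:-→d15:-→d16:-→d17:-→d18:-→d19:-→d20:H1  best=H1
  ? 71.147.80.236  path d0:H2→d1:-→d2:-→d3:-→d4:-→d5:-→d6:-→d7:-→d8:-→d9:-→d10:-→d11:-→d12:-→d13:-→d14:-→d15:-→d16:-→d17:-→d18:-→d19:-→d20:-→d21:-→d22:-→d23:-→d24:-→d25:-→d26:-→d27:-→d28:-→d29:-→d30:-→d31:H3  best=H3
  ? 71.147.80.237  path d0:H2→d1:-→d2:-→d3:-→d4:-→d5:-→d6:-→d7:-→d8:-→d9:-→d10:-→d11:-→d12:-→d13:-→d14:-→d15:-→d16:-→d17:-→d18:-→d19:-→d20:-→d21:-→d22:-→d23:-→d24:-→d25:-→d26:-→d27:-→d28:-→d29:-→d30:-→d31:H3  best=H3
  ? 154.242.128.1  path d0:H2→d1:-→d2:-→d3:-→d4:-→d5:-→d6:-→d7:-→d8:H3→d9:-→d10:-→d11:-→d12:-→d13:-→d14:-→d15:-→d16:-→d17:-→d18:-→d19:-→d20:H1  best=H1
  add 224.0.0.0/3 -> H2 at depth 3
  ? 154.242.128.20  path d0:H2→d1:-→d2:-→d3:-→d4:-→d5:-→d6:-→d7:-→d8:H3→d9:-→d10:-→d11:-→d12:-→d13:-→d14:-→d15:-→d16:-→d17:-→d18:-→d19:-→d20:H1  best=H1
  add 154.242.0.0/16 -> H0 at depth 16
  ? 224.0.1.117  path d0:H2→d1:-→d2:-→d3:H2  best=H2
  add 71.0.0.0/8 -> H1 at depth 8
  - 154.242.0.0/16 clear@16
  - 154.0.0.0/8 clear@8
  add 154.128.0.0/9 -> H2 at depth 9
  add 71.147.80.224/28 -> H1 at depth 28
  ? 71.147.80.236  path d0:H2→d1:-→d2:-→d3:-→d4:-→d5:-→d6:-→d7:-→d8:H1→d9:-→d10:-→d11:-→d12:-→d13:-→d14:-→d15:-→d16:-→d17:-→d18:-→d19:-→d20:-→d21:-→d22:-→d23:-→d24:-→d25:-→d26:-→d27:-→d28:H1→d29:-→d30:-→d31:H3  best=H3
  add 154.240.0.0/12 -> H0 at depth 12
  add 252.236.43.0/24 -> H0 at depth 24
  ? 71.147.80.225  path d0:H2→d1:-→d2:-→d3:-→d4:-→d5:-→d6:-→d7:-→d8:H1→d9:-→d10:-→d11:-→d12:-→d13:-→d14:-→d15:-→d16:-→d17:-→d18:-→d19:-→d20:-→d21:-→d22:-→d23:-→d24:-→d25:-→d26:-→d27:-→d28:H1  best=H1

== LOOKUPS ==
["H1","H1","H3","H3","H1","H1","H2","H3","H1"]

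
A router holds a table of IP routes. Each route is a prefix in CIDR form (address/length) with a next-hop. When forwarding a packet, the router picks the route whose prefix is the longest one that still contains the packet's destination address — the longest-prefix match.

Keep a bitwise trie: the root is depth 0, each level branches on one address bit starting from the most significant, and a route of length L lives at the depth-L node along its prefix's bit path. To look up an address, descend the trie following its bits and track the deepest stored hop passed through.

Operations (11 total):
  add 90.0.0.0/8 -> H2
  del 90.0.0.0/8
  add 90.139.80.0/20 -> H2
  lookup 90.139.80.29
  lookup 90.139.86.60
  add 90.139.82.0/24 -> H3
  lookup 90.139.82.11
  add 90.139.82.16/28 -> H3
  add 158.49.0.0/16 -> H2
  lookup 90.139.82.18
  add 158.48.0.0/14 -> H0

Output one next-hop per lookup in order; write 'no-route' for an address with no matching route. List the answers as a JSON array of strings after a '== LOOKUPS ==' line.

Apply in order:
  add 90.0.0.0/8 -> H2 at depth 8
  - 90.0.0.0/8 clear@8
  add 90.139.80.0/20 -> H2 at depth 20
  Q 90.139.80.29: descend 01011010100010110101 ; hops seen [H2] ; pick H2
  Q 90.139.86.60: descend 01011010100010110101 ; hops seen [H2] ; pick H2
  add 90.139.82.0/24 -> H3 at depth 24
  Q 90.139.82.11: descend 010110101000101101010010 ; hops seen [H2,H3] ; pick H3
  add 90.139.82.16/28 -> H3 at depth 28
  add 158.49.0.0/16 -> H2 at depth 16
  Q 90.139.82.18: descend 0101101010001011010100100001 ; hops seen [H2,H3,H3] ; pick H3
  add 158.48.0.0/14 -> H0 at depth 14

== LOOKUPS ==
["H2","H2","H3","H3"]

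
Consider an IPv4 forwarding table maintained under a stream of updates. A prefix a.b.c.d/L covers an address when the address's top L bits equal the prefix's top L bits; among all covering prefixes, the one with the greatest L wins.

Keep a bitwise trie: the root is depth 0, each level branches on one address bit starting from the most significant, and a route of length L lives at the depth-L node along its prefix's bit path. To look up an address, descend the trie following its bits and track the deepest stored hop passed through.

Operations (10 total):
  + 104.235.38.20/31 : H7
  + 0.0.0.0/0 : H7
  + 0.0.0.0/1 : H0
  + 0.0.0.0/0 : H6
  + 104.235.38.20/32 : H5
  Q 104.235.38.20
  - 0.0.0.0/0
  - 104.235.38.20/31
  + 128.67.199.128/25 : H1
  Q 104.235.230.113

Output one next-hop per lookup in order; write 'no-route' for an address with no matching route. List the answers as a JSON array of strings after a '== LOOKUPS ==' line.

Trace:
  + 104.235.38.20/31 (H7) depth=31
  + 0.0.0.0/0 (H7) depth=0
  + 0.0.0.0/1 (H0) depth=1
  + 0.0.0.0/0 (H6) depth=0
  + 104.235.38.20/32 (H5) depth=32
  ? 104.235.38.20  path d0:H6→d1:H0→d2:-→d3:-→d4:-→d5:-→d6:-→d7:-→d8:-→d9:-→d10:-→d11:-→d12:-→d13:-→d14:-→d15:-→d16:-→d17:-→d18:-→d19:-→d20:-→d21:-→d22:-→d23:-→d24:-→d25:-→d26:-→d27:-→d28:-→d29:-→d30:-→d31:H7→d32:H5  best=H5
  - 0.0.0.0/0 clear@0
  - 104.235.38.20/31 clear@31
  + 128.67.199.128/25 (H1) depth=25
  ? 104.235.230.113  path d0:-→d1:H0→d2:-→d3:-→d4:-→d5:-→d6:-→d7:-→d8:-→d9:-→d10:-→d11:-→d12:-→d13:-→d14:-→d15:-→d16:-  best=H0

== LOOKUPS ==
["H5","H0"]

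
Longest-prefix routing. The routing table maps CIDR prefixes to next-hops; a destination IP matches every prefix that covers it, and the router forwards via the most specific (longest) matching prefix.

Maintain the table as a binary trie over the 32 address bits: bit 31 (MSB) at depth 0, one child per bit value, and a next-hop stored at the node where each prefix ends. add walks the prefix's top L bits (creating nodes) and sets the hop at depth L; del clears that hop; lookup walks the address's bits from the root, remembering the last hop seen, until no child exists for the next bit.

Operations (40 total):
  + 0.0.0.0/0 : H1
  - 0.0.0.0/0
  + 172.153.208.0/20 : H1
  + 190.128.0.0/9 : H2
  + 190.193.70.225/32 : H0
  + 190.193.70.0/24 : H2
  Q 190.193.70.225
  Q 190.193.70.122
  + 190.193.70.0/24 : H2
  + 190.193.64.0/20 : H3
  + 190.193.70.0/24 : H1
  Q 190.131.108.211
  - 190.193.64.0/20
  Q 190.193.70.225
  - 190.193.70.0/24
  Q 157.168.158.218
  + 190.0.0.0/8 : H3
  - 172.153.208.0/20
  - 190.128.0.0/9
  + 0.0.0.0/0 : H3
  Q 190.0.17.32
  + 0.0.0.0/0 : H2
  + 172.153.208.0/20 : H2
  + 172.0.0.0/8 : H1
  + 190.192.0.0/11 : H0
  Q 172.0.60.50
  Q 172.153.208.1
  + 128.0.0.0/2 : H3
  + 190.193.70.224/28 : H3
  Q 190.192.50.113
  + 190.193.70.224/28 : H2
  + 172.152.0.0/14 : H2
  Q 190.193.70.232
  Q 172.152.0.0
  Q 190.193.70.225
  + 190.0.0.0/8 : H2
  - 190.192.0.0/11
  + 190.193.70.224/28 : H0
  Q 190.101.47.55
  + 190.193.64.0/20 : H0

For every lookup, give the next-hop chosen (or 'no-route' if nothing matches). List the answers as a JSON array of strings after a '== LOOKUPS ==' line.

Apply in order:
  add 0.0.0.0/0 -> H1 at depth 0
  - 0.0.0.0/0 clear@0
  add 172.153.208.0/20 -> H1 at depth 20
  add 190.128.0.0/9 -> H2 at depth 9
  add 190.193.70.225/32 -> H0 at depth 32
  add 190.193.70.0/24 -> H2 at depth 24
  Q 190.193.70.225: descend 10111110110000010100011011100001 ; hops seen [H2,H2,H0] ; pick H0
  Q 190.193.70.122: descend 101111101100000101000110 ; hops seen [H2,H2] ; pick H2
  add 190.193.70.0/24 -> H2 at depth 24
  add 190.193.64.0/20 -> H3 at depth 20
  add 190.193.70.0/24 -> H1 at depth 24
  Q 190.131.108.211: descend 101111101 ; hops seen [H2] ; pick H2
  - 190.193.64.0/20 clear@20
  Q 190.193.70.225: descend 10111110110000010100011011100001 ; hops seen [H2,H1,H0] ; pick H0
  - 190.193.70.0/24 clear@24
  Q 157.168.158.218: descend 10 ; hops seen [∅] ; pick no-route
  add 190.0.0.0/8 -> H3 at depth 8
  - 172.153.208.0/20 clear@20
  - 190.128.0.0/9 clear@9
  add 0.0.0.0/0 -> H3 at depth 0
  Q 190.0.17.32: descend 10111110 ; hops seen [H3,H3] ; pick H3
  add 0.0.0.0/0 -> H2 at depth 0
  add 172.153.208.0/20 -> H2 at depth 20
  add 172.0.0.0/8 -> H1 at depth 8
  add 190.192.0.0/11 -> H0 at depth 11
  Q 172.0.60.50: descend 10101100 ; hops seen [H2,H1] ; pick H1
  Q 172.153.208.1: descend 10101100100110011101 ; hops seen [H2,H1,H2] ; pick H2
  add 128.0.0.0/2 -> H3 at depth 2
  add 190.193.70.224/28 -> H3 at depth 28
  Q 190.192.50.113: descend 101111101100000 ; hops seen [H2,H3,H3,H0] ; pick H0
  add 190.193.70.224/28 -> H2 at depth 28
  add 172.152.0.0/14 -> H2 at depth 14
  Q 190.193.70.232: descend 1011111011000001010001101110 ; hops seen [H2,H3,H3,H0,H2] ; pick H2
  Q 172.152.0.0: descend 101011001001100 ; hops seen [H2,H3,H1,H2] ; pick H2
  Q 190.193.70.225: descend 10111110110000010100011011100001 ; hops seen [H2,H3,H3,H0,H2,H0] ; pick H0
  add 190.0.0.0/8 -> H2 at depth 8
  - 190.192.0.0/11 clear@11
  add 190.193.70.224/28 -> H0 at depth 28
  Q 190.101.47.55: descend 10111110 ; hops seen [H2,H3,H2] ; pick H2
  add 190.193.64.0/20 -> H0 at depth 20

== LOOKUPS ==
["H0","H2","H2","H0","no-route","H3","H1","H2","H0","H2","H2","H0","H2"]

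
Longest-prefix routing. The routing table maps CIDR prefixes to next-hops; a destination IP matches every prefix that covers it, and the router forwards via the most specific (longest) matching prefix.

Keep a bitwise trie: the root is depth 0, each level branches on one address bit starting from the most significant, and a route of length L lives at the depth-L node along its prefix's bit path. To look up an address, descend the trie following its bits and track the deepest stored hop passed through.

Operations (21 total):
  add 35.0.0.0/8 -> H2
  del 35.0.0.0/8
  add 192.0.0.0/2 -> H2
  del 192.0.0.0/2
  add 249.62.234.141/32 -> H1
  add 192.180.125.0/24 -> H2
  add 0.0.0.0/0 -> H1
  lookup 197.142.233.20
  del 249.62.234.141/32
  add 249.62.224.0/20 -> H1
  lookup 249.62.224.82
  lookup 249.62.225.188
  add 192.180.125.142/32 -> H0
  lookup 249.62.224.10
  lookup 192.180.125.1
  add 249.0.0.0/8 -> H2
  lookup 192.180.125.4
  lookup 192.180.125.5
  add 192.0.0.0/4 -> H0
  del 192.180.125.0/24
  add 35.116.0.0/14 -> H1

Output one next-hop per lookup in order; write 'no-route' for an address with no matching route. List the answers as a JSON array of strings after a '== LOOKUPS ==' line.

Process each operation:
  + 35.0.0.0/8 (H2) depth=8
  del 35.0.0.0/8 (clear depth 8)
  + 192.0.0.0/2 (H2) depth=2
  del 192.0.0.0/2 (clear depth 2)
  + 249.62.234.141/32 (H1) depth=32
  + 192.180.125.0/24 (H2) depth=24
  + 0.0.0.0/0 (H1) depth=0
  lookup 197.142.233.20: bits 11000 walk d0:H1→d1:-→d2:-→d3:-→d4:-→d5:- -> H1
  del 249.62.234.141/32 (clear depth 32)
  + 249.62.224.0/20 (H1) depth=20
  lookup 249.62.224.82: bits 11111001001111101110 walk d0:H1→d1:-→d2:-→d3:-→d4:-→d5:-→d6:-→d7:-→d8:-→d9:-→d10:-→d11:-→d12:-→d13:-→d14:-→d15:-→d16:-→d17:-→d18:-→d19:-→d20:H1 -> H1
  lookup 249.62.225.188: bits 11111001001111101110 walk d0:H1→d1:-→d2:-→d3:-→d4:-→d5:-→d6:-→d7:-→d8:-→d9:-→d10:-→d11:-→d12:-→d13:-→d14:-→d15:-→d16:-→d17:-→d18:-→d19:-→d20:H1 -> H1
  + 192.180.125.142/32 (H0) depth=32
  lookup 249.62.224.10: bits 11111001001111101110 walk d0:H1→d1:-→d2:-→d3:-→d4:-→d5:-→d6:-→d7:-→d8:-→d9:-→d10:-→d11:-→d12:-→d13:-→d14:-→d15:-→d16:-→d17:-→d18:-→d19:-→d20:H1 -> H1
  lookup 192.180.125.1: bits 110000001011010001111101 walk d0:H1→d1:-→d2:-→d3:-→d4:-→d5:-→d6:-→d7:-→d8:-→d9:-→d10:-→d11:-→d12:-→d13:-→d14:-→d15:-→d16:-→d17:-→d18:-→d19:-→d20:-→d21:-→d22:-→d23:-→d24:H2 -> H2
  + 249.0.0.0/8 (H2) depth=8
  lookup 192.180.125.4: bits 110000001011010001111101 walk d0:H1→d1:-→d2:-→d3:-→d4:-→d5:-→d6:-→d7:-→d8:-→d9:-→d10:-→d11:-→d12:-→d13:-→d14:-→d15:-→d16:-→d17:-→d18:-→d19:-→d20:-→d21:-→d22:-→d23:-→d24:H2 -> H2
  lookup 192.180.125.5: bits 110000001011010001111101 walk d0:H1→d1:-→d2:-→d3:-→d4:-→d5:-→d6:-→d7:-→d8:-→d9:-→d10:-→d11:-→d12:-→d13:-→d14:-→d15:-→d16:-→d17:-→d18:-→d19:-→d20:-→d21:-→d22:-→d23:-→d24:H2 -> H2
  + 192.0.0.0/4 (H0) depth=4
  del 192.180.125.0/24 (clear depth 24)
  + 35.116.0.0/14 (H1) depth=14

== LOOKUPS ==
["H1","H1","H1","H1","H2","H2","H2"]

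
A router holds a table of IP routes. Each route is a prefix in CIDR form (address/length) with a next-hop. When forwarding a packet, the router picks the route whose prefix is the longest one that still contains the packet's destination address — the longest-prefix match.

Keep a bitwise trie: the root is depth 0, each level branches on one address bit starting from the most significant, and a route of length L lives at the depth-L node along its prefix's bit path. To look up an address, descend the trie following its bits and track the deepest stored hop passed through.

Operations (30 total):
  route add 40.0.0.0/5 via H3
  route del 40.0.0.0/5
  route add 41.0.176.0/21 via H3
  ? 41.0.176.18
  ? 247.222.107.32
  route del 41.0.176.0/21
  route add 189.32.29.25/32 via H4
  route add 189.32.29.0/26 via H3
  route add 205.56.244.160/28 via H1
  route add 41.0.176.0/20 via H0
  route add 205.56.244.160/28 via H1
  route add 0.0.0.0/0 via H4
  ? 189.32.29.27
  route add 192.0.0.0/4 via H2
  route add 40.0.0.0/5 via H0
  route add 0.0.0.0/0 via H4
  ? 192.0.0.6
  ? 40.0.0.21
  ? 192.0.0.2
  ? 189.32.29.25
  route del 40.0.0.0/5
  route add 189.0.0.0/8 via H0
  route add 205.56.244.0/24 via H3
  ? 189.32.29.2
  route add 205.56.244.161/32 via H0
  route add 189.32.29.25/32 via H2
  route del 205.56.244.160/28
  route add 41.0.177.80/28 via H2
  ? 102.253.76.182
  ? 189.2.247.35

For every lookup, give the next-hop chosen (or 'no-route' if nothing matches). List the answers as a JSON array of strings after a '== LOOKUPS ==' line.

Trace:
  + 40.0.0.0/5 (H3) depth=5
  - 40.0.0.0/5 clear@5
  + 41.0.176.0/21 (H3) depth=21
  Q 41.0.176.18: descend 001010010000000010110 ; hops seen [H3] ; pick H3
  Q 247.222.107.32: descend ε ; hops seen [∅] ; pick no-route
  - 41.0.176.0/21 clear@21
  + 189.32.29.25/32 (H4) depth=32
  + 189.32.29.0/26 (H3) depth=26
  + 205.56.244.160/28 (H1) depth=28
  + 41.0.176.0/20 (H0) depth=20
  + 205.56.244.160/28 (H1) depth=28
  + 0.0.0.0/0 (H4) depth=0
  Q 189.32.29.27: descend 101111010010000000011101000110 ; hops seen [H4,H3] ; pick H3
  + 192.0.0.0/4 (H2) depth=4
  + 40.0.0.0/5 (H0) depth=5
  + 0.0.0.0/0 (H4) depth=0
  Q 192.0.0.6: descend 1100 ; hops seen [H4,H2] ; pick H2
  Q 40.0.0.21: descend 0010100 ; hops seen [H4,H0] ; pick H0
  Q 192.0.0.2: descend 1100 ; hops seen [H4,H2] ; pick H2
  Q 189.32.29.25: descend 10111101001000000001110100011001 ; hops seen [H4,H3,H4] ; pick H4
  - 40.0.0.0/5 clear@5
  + 189.0.0.0/8 (H0) depth=8
  + 205.56.244.0/24 (H3) depth=24
  Q 189.32.29.2: descend 101111010010000000011101000 ; hops seen [H4,H0,H3] ; pick H3
  + 205.56.244.161/32 (H0) depth=32
  + 189.32.29.25/32 (H2) depth=32
  - 205.56.244.160/28 clear@28
  + 41.0.177.80/28 (H2) depth=28
  Q 102.253.76.182: descend 0 ; hops seen [H4] ; pick H4
  Q 189.2.247.35: descend 1011110100 ; hops seen [H4,H0] ; pick H0

== LOOKUPS ==
["H3","no-route","H3","H2","H0","H2","H4","H3","H4","H0"]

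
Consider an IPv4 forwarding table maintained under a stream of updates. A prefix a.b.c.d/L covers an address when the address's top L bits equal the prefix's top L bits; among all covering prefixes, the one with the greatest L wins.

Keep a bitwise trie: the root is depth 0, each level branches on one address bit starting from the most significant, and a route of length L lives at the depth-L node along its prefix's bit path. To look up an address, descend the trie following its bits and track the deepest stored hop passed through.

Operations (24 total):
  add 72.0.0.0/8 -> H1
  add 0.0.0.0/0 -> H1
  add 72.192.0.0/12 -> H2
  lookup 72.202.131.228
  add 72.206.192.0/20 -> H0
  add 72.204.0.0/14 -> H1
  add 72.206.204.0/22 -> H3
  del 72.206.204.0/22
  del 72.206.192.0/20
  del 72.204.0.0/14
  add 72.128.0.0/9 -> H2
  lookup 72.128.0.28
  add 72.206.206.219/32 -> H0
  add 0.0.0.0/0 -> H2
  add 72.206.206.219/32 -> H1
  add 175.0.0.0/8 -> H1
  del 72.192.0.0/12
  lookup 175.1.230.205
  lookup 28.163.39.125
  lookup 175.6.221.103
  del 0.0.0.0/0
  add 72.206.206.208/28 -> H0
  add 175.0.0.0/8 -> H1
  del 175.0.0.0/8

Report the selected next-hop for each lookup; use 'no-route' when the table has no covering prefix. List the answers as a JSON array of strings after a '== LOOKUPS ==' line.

Trace:
  add 72.0.0.0/8 -> H1 at depth 8
  add 0.0.0.0/0 -> H1 at depth 0
  add 72.192.0.0/12 -> H2 at depth 12
  Q 72.202.131.228: descend 010010001100 ; hops seen [H1,H1,H2] ; pick H2
  add 72.206.192.0/20 -> H0 at depth 20
  add 72.204.0.0/14 -> H1 at depth 14
  add 72.206.204.0/22 -> H3 at depth 22
  - 72.206.204.0/22 clear@22
  - 72.206.192.0/20 clear@20
  - 72.204.0.0/14 clear@14
  add 72.128.0.0/9 -> H2 at depth 9
  Q 72.128.0.28: descend 010010001 ; hops seen [H1,H1,H2] ; pick H2
  add 72.206.206.219/32 -> H0 at depth 32
  add 0.0.0.0/0 -> H2 at depth 0
  add 72.206.206.219/32 -> H1 at depth 32
  add 175.0.0.0/8 -> H1 at depth 8
  - 72.192.0.0/12 clear@12
  Q 175.1.230.205: descend 10101111 ; hops seen [H2,H1] ; pick H1
  Q 28.163.39.125: descend 0 ; hops seen [H2] ; pick H2
  Q 175.6.221.103: descend 10101111 ; hops seen [H2,H1] ; pick H1
  - 0.0.0.0/0 clear@0
  add 72.206.206.208/28 -> H0 at depth 28
  add 175.0.0.0/8 -> H1 at depth 8
  - 175.0.0.0/8 clear@8

== LOOKUPS ==
["H2","H2","H1","H2","H1"]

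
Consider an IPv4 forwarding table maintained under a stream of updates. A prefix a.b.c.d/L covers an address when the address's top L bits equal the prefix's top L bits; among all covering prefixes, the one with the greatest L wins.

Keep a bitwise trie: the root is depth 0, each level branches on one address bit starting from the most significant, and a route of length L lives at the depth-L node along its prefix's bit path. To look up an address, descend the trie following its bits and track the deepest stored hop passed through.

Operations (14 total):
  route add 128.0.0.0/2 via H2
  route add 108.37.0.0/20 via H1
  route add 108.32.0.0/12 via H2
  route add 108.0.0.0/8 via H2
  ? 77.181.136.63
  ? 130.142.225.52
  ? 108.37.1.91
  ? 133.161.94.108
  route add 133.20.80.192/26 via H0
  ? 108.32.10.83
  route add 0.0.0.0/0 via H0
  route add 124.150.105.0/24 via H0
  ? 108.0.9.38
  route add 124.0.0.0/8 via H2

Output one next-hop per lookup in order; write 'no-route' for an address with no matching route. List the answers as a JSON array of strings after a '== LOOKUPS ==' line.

Apply in order:
  add 128.0.0.0/2 -> H2 at depth 2
  add 108.37.0.0/20 -> H1 at depth 20
  add 108.32.0.0/12 -> H2 at depth 12
  add 108.0.0.0/8 -> H2 at depth 8
  Q 77.181.136.63: descend 01 ; hops seen [∅] ; pick no-route
  Q 130.142.225.52: descend 10 ; hops seen [H2] ; pick H2
  Q 108.37.1.91: descend 01101100001001010000 ; hops seen [H2,H2,H1] ; pick H1
  Q 133.161.94.108: descend 10 ; hops seen [H2] ; pick H2
  add 133.20.80.192/26 -> H0 at depth 26
  Q 108.32.10.83: descend 0110110000100 ; hops seen [H2,H2] ; pick H2
  add 0.0.0.0/0 -> H0 at depth 0
  add 124.150.105.0/24 -> H0 at depth 24
  Q 108.0.9.38: descend 0110110000 ; hops seen [H0,H2] ; pick H2
  add 124.0.0.0/8 -> H2 at depth 8

== LOOKUPS ==
["no-route","H2","H1","H2","H2","H2"]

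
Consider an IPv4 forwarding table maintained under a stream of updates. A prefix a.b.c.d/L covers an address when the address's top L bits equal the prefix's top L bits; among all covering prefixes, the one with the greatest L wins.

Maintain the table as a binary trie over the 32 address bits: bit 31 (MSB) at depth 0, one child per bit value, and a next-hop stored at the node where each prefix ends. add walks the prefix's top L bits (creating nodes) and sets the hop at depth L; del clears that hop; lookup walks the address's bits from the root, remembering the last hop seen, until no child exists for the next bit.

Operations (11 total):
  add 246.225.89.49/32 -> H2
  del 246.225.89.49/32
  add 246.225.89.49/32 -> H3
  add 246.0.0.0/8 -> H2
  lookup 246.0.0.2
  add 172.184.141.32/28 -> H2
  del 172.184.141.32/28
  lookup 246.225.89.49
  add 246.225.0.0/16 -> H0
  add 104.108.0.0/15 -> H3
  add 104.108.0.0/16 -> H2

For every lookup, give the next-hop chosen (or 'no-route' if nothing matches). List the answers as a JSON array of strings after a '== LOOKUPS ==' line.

Trace:
  + 246.225.89.49/32 (H2) depth=32
  del 246.225.89.49/32 (clear depth 32)
  + 246.225.89.49/32 (H3) depth=32
  + 246.0.0.0/8 (H2) depth=8
  Q 246.0.0.2: descend 11110110 ; hops seen [H2] ; pick H2
  + 172.184.141.32/28 (H2) depth=28
  del 172.184.141.32/28 (clear depth 28)
  Q 246.225.89.49: descend 11110110111000010101100100110001 ; hops seen [H2,H3] ; pick H3
  + 246.225.0.0/16 (H0) depth=16
  + 104.108.0.0/15 (H3) depth=15
  + 104.108.0.0/16 (H2) depth=16

== LOOKUPS ==
["H2","H3"]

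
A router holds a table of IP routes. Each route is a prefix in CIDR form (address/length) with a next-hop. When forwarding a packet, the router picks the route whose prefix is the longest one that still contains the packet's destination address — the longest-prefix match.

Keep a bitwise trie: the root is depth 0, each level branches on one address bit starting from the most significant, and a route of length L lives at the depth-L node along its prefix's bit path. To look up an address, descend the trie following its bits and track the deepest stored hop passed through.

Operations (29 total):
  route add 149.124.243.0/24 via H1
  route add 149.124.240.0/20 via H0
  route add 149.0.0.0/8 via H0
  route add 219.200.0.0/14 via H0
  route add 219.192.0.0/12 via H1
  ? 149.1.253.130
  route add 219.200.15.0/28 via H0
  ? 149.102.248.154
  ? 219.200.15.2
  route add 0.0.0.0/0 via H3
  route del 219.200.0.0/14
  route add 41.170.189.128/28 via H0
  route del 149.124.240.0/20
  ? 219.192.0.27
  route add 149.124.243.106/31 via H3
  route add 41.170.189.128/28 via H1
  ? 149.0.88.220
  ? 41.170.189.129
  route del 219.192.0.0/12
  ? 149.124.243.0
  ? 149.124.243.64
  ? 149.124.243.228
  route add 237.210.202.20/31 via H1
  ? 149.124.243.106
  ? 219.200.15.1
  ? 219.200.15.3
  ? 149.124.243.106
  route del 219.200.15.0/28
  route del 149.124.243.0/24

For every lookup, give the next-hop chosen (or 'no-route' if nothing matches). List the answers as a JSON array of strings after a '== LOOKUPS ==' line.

Apply in order:
  + 149.124.243.0/24 (H1) depth=24
  + 149.124.240.0/20 (H0) depth=20
  + 149.0.0.0/8 (H0) depth=8
  + 219.200.0.0/14 (H0) depth=14
  + 219.192.0.0/12 (H1) depth=12
  lookup 149.1.253.130: bits 100101010 walk d0:-→d1:-→d2:-→d3:-→d4:-→d5:-→d6:-→d7:-→d8:H0→d9:- -> H0
  + 219.200.15.0/28 (H0) depth=28
  lookup 149.102.248.154: bits 10010101011 walk d0:-→d1:-→d2:-→d3:-→d4:-→d5:-→d6:-→d7:-→d8:H0→d9:-→d10:-→d11:- -> H0
  lookup 219.200.15.2: bits 1101101111001000000011110000 walk d0:-→d1:-→d2:-→d3:-→d4:-→d5:-→d6:-→d7:-→d8:-→d9:-→d10:-→d11:-→d12:H1→d13:-→d14:H0→d15:-→d16:-→d17:-→d18:-→d19:-→d20:-→d21:-→d22:-→d23:-→d24:-→d25:-→d26:-→d27:-→d28:H0 -> H0
  + 0.0.0.0/0 (H3) depth=0
  del 219.200.0.0/14 (clear depth 14)
  + 41.170.189.128/28 (H0) depth=28
  del 149.124.240.0/20 (clear depth 20)
  lookup 219.192.0.27: bits 110110111100 walk d0:H3→d1:-→d2:-→d3:-→d4:-→d5:-→d6:-→d7:-→d8:-→d9:-→d10:-→d11:-→d12:H1 -> H1
  + 149.124.243.106/31 (H3) depth=31
  + 41.170.189.128/28 (H1) depth=28
  lookup 149.0.88.220: bits 100101010 walk d0:H3→d1:-→d2:-→d3:-→d4:-→d5:-→d6:-→d7:-→d8:H0→d9:- -> H0
  lookup 41.170.189.129: bits 0010100110101010101111011000 walk d0:H3→d1:-→d2:-→d3:-→d4:-→d5:-→d6:-→d7:-→d8:-→d9:-→d10:-→d11:-→d12:-→d13:-→d14:-→d15:-→d16:-→d17:-→d18:-→d19:-→d20:-→d21:-→d22:-→d23:-→d24:-→d25:-→d26:-→d27:-→d28:H1 -> H1
  del 219.192.0.0/12 (clear depth 12)
  lookup 149.124.243.0: bits 1001010101111100111100110 walk d0:H3→d1:-→d2:-→d3:-→d4:-→d5:-→d6:-→d7:-→d8:H0→d9:-→d10:-→d11:-→d12:-→d13:-→d14:-→d15:-→d16:-→d17:-→d18:-→d19:-→d20:-→d21:-→d22:-→d23:-→d24:H1→d25:- -> H1
  lookup 149.124.243.64: bits 10010101011111001111001101 walk d0:H3→d1:-→d2:-→d3:-→d4:-→d5:-→d6:-→d7:-→d8:H0→d9:-→d10:-→d11:-→d12:-→d13:-→d14:-→d15:-→d16:-→d17:-→d18:-→d19:-→d20:-→d21:-→d22:-→d23:-→d24:H1→d25:-→d26:- -> H1
  lookup 149.124.243.228: bits 100101010111110011110011 walk d0:H3→d1:-→d2:-→d3:-→d4:-→d5:-→d6:-→d7:-→d8:H0→d9:-→d10:-→d11:-→d12:-→d13:-→d14:-→d15:-→d16:-→d17:-→d18:-→d19:-→d20:-→d21:-→d22:-→d23:-→d24:H1 -> H1
  + 237.210.202.20/31 (H1) depth=31
  lookup 149.124.243.106: bits 1001010101111100111100110110101 walk d0:H3→d1:-→d2:-→d3:-→d4:-→d5:-→d6:-→d7:-→d8:H0→d9:-→d10:-→d11:-→d12:-→d13:-→d14:-→d15:-→d16:-→d17:-→d18:-→d19:-→d20:-→d21:-→d22:-→d23:-→d24:H1→d25:-→d26:-→d27:-→d28:-→d29:-→d30:-→d31:H3 -> H3
  lookup 219.200.15.1: bits 1101101111001000000011110000 walk d0:H3→d1:-→d2:-→d3:-→d4:-→d5:-→d6:-→d7:-→d8:-→d9:-→d10:-→d11:-→d12:-→d13:-→d14:-→d15:-→d16:-→d17:-→d18:-→d19:-→d20:-→d21:-→d22:-→d23:-→d24:-→d25:-→d26:-→d27:-→d28:H0 -> H0
  lookup 219.200.15.3: bits 1101101111001000000011110000 walk d0:H3→d1:-→d2:-→d3:-→d4:-→d5:-→d6:-→d7:-→d8:-→d9:-→d10:-→d11:-→d12:-→d13:-→d14:-→d15:-→d16:-→d17:-→d18:-→d19:-→d20:-→d21:-→d22:-→d23:-→d24:-→d25:-→d26:-→d27:-→d28:H0 -> H0
  lookup 149.124.243.106: bits 1001010101111100111100110110101 walk d0:H3→d1:-→d2:-→d3:-→d4:-→d5:-→d6:-→d7:-→d8:H0→d9:-→d10:-→d11:-→d12:-→d13:-→d14:-→d15:-→d16:-→d17:-→d18:-→d19:-→d20:-→d21:-→d22:-→d23:-→d24:H1→d25:-→d26:-→d27:-→d28:-→d29:-→d30:-→d31:H3 -> H3
  del 219.200.15.0/28 (clear depth 28)
  del 149.124.243.0/24 (clear depth 24)

== LOOKUPS ==
["H0","H0","H0","H1","H0","H1","H1","H1","H1","H3","H0","H0","H3"]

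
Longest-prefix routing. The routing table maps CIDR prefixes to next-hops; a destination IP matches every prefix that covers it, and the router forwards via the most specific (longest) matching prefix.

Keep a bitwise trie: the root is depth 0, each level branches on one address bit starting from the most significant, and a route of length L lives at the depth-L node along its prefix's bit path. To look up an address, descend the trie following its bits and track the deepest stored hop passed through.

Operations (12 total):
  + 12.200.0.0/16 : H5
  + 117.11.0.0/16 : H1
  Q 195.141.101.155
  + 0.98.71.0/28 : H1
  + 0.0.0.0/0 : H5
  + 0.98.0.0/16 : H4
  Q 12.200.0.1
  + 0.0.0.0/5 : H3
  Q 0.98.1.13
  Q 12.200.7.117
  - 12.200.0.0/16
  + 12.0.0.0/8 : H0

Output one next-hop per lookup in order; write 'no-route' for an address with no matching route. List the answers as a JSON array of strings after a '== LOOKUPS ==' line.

Trace:
  + 12.200.0.0/16 (H5) depth=16
  + 117.11.0.0/16 (H1) depth=16
  lookup 195.141.101.155: bits ε walk d0:- -> no-route
  + 0.98.71.0/28 (H1) depth=28
  + 0.0.0.0/0 (H5) depth=0
  + 0.98.0.0/16 (H4) depth=16
  lookup 12.200.0.1: bits 0000110011001000 walk d0:H5→d1:-→d2:-→d3:-→d4:-→d5:-→d6:-→d7:-→d8:-→d9:-→d10:-→d11:-→d12:-→d13:-→d14:-→d15:-→d16:H5 -> H5
  + 0.0.0.0/5 (H3) depth=5
  lookup 0.98.1.13: bits 00000000011000100 walk d0:H5→d1:-→d2:-→d3:-→d4:-→d5:H3→d6:-→d7:-→d8:-→d9:-→d10:-→d11:-→d12:-→d13:-→d14:-→d15:-→d16:H4→d17:- -> H4
  lookup 12.200.7.117: bits 0000110011001000 walk d0:H5→d1:-→d2:-→d3:-→d4:-→d5:-→d6:-→d7:-→d8:-→d9:-→d10:-→d11:-→d12:-→d13:-→d14:-→d15:-→d16:H5 -> H5
  - 12.200.0.0/16 clear@16
  + 12.0.0.0/8 (H0) depth=8

== LOOKUPS ==
["no-route","H5","H4","H5"]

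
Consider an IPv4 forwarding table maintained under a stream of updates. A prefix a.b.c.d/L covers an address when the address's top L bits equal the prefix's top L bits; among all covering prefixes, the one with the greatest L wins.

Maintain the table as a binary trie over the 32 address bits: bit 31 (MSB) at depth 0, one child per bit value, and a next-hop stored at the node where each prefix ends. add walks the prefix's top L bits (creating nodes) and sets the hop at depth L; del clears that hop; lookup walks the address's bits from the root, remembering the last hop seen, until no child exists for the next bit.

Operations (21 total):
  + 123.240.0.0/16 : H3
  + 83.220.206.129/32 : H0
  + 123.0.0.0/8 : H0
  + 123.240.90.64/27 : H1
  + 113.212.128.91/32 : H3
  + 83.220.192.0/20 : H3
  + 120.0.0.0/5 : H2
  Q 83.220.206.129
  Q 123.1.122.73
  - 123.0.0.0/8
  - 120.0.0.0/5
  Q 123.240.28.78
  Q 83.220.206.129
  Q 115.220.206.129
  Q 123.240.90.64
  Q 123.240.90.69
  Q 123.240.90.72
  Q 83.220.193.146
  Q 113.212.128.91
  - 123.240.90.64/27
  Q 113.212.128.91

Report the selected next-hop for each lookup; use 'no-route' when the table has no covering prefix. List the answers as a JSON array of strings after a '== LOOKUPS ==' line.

Trace:
  + 123.240.0.0/16 (H3) depth=16
  + 83.220.206.129/32 (H0) depth=32
  + 123.0.0.0/8 (H0) depth=8
  + 123.240.90.64/27 (H1) depth=27
  + 113.212.128.91/32 (H3) depth=32
  + 83.220.192.0/20 (H3) depth=20
  + 120.0.0.0/5 (H2) depth=5
  Q 83.220.206.129: descend 01010011110111001100111010000001 ; hops seen [H3,H0] ; pick H0
  Q 123.1.122.73: descend 01111011 ; hops seen [H2,H0] ; pick H0
  del 123.0.0.0/8 (clear depth 8)
  del 120.0.0.0/5 (clear depth 5)
  Q 123.240.28.78: descend 01111011111100000 ; hops seen [H3] ; pick H3
  Q 83.220.206.129: descend 01010011110111001100111010000001 ; hops seen [H3,H0] ; pick H0
  Q 115.220.206.129: descend 011100 ; hops seen [∅] ; pick no-route
  Q 123.240.90.64: descend 011110111111000001011010010 ; hops seen [H3,H1] ; pick H1
  Q 123.240.90.69: descend 011110111111000001011010010 ; hops seen [H3,H1] ; pick H1
  Q 123.240.90.72: descend 011110111111000001011010010 ; hops seen [H3,H1] ; pick H1
  Q 83.220.193.146: descend 01010011110111001100 ; hops seen [H3] ; pick H3
  Q 113.212.128.91: descend 01110001110101001000000001011011 ; hops seen [H3] ; pick H3
  del 123.240.90.64/27 (clear depth 27)
  Q 113.212.128.91: descend 01110001110101001000000001011011 ; hops seen [H3] ; pick H3

== LOOKUPS ==
["H0","H0","H3","H0","no-route","H1","H1","H1","H3","H3","H3"]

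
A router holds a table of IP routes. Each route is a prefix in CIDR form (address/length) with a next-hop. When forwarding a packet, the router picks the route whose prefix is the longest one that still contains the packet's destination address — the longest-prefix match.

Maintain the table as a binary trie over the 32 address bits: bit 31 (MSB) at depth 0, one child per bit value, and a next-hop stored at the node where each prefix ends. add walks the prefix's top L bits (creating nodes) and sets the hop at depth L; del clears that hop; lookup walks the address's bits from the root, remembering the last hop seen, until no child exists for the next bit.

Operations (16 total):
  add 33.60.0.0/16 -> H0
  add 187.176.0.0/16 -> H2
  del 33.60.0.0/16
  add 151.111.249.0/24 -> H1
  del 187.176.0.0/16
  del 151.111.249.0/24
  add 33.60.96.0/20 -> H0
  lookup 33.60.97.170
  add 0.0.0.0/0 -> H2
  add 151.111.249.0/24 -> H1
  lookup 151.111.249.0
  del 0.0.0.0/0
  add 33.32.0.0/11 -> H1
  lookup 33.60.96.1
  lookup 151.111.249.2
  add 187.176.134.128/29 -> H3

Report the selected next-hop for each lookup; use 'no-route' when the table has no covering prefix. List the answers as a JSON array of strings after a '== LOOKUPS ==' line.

Trace:
  + 33.60.0.0/16 (H0) depth=16
  + 187.176.0.0/16 (H2) depth=16
  del 33.60.0.0/16 (clear depth 16)
  + 151.111.249.0/24 (H1) depth=24
  del 187.176.0.0/16 (clear depth 16)
  del 151.111.249.0/24 (clear depth 24)
  + 33.60.96.0/20 (H0) depth=20
  ? 33.60.97.170  path d0:-→d1:-→d2:-→d3:-→d4:-→d5:-→d6:-→d7:-→d8:-→d9:-→d10:-→d11:-→d12:-→d13:-→d14:-→d15:-→d16:-→d17:-→d18:-→d19:-→d20:H0  best=H0
  + 0.0.0.0/0 (H2) depth=0
  + 151.111.249.0/24 (H1) depth=24
  ? 151.111.249.0  path d0:H2→d1:-→d2:-→d3:-→d4:-→d5:-→d6:-→d7:-→d8:-→d9:-→d10:-→d11:-→d12:-→d13:-→d14:-→d15:-→d16:-→d17:-→d18:-→d19:-→d20:-→d21:-→d22:-→d23:-→d24:H1  best=H1
  del 0.0.0.0/0 (clear depth 0)
  + 33.32.0.0/11 (H1) depth=11
  ? 33.60.96.1  path d0:-→d1:-→d2:-→d3:-→d4:-→d5:-→d6:-→d7:-→d8:-→d9:-→d10:-→d11:H1→d12:-→d13:-→d14:-→d15:-→d16:-→d17:-→d18:-→d19:-→d20:H0  best=H0
  ? 151.111.249.2  path d0:-→d1:-→d2:-→d3:-→d4:-→d5:-→d6:-→d7:-→d8:-→d9:-→d10:-→d11:-→d12:-→d13:-→d14:-→d15:-→d16:-→d17:-→d18:-→d19:-→d20:-→d21:-→d22:-→d23:-→d24:H1  best=H1
  + 187.176.134.128/29 (H3) depth=29

== LOOKUPS ==
["H0","H1","H0","H1"]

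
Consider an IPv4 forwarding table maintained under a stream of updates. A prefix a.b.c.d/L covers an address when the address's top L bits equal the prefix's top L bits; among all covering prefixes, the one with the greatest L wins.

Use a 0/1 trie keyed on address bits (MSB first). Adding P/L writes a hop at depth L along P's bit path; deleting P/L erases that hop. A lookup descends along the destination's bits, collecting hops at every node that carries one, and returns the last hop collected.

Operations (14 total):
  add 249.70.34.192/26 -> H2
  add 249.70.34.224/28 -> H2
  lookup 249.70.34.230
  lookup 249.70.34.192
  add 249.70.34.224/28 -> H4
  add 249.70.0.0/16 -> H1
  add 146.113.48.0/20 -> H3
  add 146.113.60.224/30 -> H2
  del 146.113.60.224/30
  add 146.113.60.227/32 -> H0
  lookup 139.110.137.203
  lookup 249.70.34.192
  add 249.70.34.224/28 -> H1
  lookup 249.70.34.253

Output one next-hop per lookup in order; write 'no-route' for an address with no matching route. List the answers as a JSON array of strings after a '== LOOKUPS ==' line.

Process each operation:
  + 249.70.34.192/26 (H2) depth=26
  + 249.70.34.224/28 (H2) depth=28
  Q 249.70.34.230: descend 1111100101000110001000101110 ; hops seen [H2,H2] ; pick H2
  Q 249.70.34.192: descend 11111001010001100010001011 ; hops seen [H2] ; pick H2
  + 249.70.34.224/28 (H4) depth=28
  + 249.70.0.0/16 (H1) depth=16
  + 146.113.48.0/20 (H3) depth=20
  + 146.113.60.224/30 (H2) depth=30
  del 146.113.60.224/30 (clear depth 30)
  + 146.113.60.227/32 (H0) depth=32
  Q 139.110.137.203: descend 100 ; hops seen [∅] ; pick no-route
  Q 249.70.34.192: descend 11111001010001100010001011 ; hops seen [H1,H2] ; pick H2
  + 249.70.34.224/28 (H1) depth=28
  Q 249.70.34.253: descend 111110010100011000100010111 ; hops seen [H1,H2] ; pick H2

== LOOKUPS ==
["H2","H2","no-route","H2","H2"]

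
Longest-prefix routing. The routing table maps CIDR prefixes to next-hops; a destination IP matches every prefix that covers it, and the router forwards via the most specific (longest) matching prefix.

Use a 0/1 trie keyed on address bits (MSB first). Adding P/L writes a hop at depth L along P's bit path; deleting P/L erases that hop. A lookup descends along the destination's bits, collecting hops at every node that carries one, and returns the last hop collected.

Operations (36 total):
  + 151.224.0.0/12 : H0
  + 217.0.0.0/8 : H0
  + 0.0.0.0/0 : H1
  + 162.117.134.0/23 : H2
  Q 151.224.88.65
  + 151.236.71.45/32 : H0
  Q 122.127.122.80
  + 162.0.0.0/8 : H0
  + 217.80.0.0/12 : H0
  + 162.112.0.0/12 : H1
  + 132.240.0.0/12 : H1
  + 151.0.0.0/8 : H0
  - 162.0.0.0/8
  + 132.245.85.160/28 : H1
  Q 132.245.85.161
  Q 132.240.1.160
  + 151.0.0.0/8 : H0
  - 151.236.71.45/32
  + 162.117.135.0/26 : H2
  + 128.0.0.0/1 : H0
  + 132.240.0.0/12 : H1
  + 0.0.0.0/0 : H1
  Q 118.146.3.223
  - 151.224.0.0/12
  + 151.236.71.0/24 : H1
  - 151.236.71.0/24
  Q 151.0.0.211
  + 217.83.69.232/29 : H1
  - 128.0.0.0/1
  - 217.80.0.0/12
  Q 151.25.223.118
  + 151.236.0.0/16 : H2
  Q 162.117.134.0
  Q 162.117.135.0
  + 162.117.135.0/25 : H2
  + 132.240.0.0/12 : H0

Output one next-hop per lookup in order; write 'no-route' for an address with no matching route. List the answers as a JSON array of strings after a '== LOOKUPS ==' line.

Trace:
  add 151.224.0.0/12 -> H0 at depth 12
  add 217.0.0.0/8 -> H0 at depth 8
  add 0.0.0.0/0 -> H1 at depth 0
  add 162.117.134.0/23 -> H2 at depth 23
  Q 151.224.88.65: descend 100101111110 ; hops seen [H1,H0] ; pick H0
  add 151.236.71.45/32 -> H0 at depth 32
  Q 122.127.122.80: descend ε ; hops seen [H1] ; pick H1
  add 162.0.0.0/8 -> H0 at depth 8
  add 217.80.0.0/12 -> H0 at depth 12
  add 162.112.0.0/12 -> H1 at depth 12
  add 132.240.0.0/12 -> H1 at depth 12
  add 151.0.0.0/8 -> H0 at depth 8
  - 162.0.0.0/8 clear@8
  add 132.245.85.160/28 -> H1 at depth 28
  Q 132.245.85.161: descend 1000010011110101010101011010 ; hops seen [H1,H1,H1] ; pick H1
  Q 132.240.1.160: descend 1000010011110 ; hops seen [H1,H1] ; pick H1
  add 151.0.0.0/8 -> H0 at depth 8
  - 151.236.71.45/32 clear@32
  add 162.117.135.0/26 -> H2 at depth 26
  add 128.0.0.0/1 -> H0 at depth 1
  add 132.240.0.0/12 -> H1 at depth 12
  add 0.0.0.0/0 -> H1 at depth 0
  Q 118.146.3.223: descend ε ; hops seen [H1] ; pick H1
  - 151.224.0.0/12 clear@12
  add 151.236.71.0/24 -> H1 at depth 24
  - 151.236.71.0/24 clear@24
  Q 151.0.0.211: descend 10010111 ; hops seen [H1,H0,H0] ; pick H0
  add 217.83.69.232/29 -> H1 at depth 29
  - 128.0.0.0/1 clear@1
  - 217.80.0.0/12 clear@12
  Q 151.25.223.118: descend 10010111 ; hops seen [H1,H0] ; pick H0
  add 151.236.0.0/16 -> H2 at depth 16
  Q 162.117.134.0: descend 10100010011101011000011 ; hops seen [H1,H1,H2] ; pick H2
  Q 162.117.135.0: descend 10100010011101011000011100 ; hops seen [H1,H1,H2,H2] ; pick H2
  add 162.117.135.0/25 -> H2 at depth 25
  add 132.240.0.0/12 -> H0 at depth 12

== LOOKUPS ==
["H0","H1","H1","H1","H1","H0","H0","H2","H2"]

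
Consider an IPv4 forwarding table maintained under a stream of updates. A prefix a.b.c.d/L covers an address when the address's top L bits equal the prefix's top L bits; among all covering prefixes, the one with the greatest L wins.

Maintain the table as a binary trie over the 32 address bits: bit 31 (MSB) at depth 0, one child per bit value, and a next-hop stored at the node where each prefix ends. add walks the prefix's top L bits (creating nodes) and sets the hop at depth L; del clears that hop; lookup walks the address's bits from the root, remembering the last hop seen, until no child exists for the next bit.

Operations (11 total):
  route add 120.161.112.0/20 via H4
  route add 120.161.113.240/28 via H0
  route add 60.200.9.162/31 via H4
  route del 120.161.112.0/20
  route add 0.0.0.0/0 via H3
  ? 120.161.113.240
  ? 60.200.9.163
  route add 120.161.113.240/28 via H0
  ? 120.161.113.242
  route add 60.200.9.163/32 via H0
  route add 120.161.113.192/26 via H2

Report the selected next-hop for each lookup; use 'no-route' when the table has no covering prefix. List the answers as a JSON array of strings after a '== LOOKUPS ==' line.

Apply in order:
  add 120.161.112.0/20 -> H4 at depth 20
  add 120.161.113.240/28 -> H0 at depth 28
  add 60.200.9.162/31 -> H4 at depth 31
  - 120.161.112.0/20 clear@20
  add 0.0.0.0/0 -> H3 at depth 0
  lookup 120.161.113.240: bits 0111100010100001011100011111 walk d0:H3→d1:-→d2:-→d3:-→d4:-→d5:-→d6:-→d7:-→d8:-→d9:-→d10:-→d11:-→d12:-→d13:-→d14:-→d15:-→d16:-→d17:-→d18:-→d19:-→d20:-→d21:-→d22:-→d23:-→d24:-→d25:-→d26:-→d27:-→d28:H0 -> H0
  lookup 60.200.9.163: bits 0011110011001000000010011010001 walk d0:H3→d1:-→d2:-→d3:-→d4:-→d5:-→d6:-→d7:-→d8:-→d9:-→d10:-→d11:-→d12:-→d13:-→d14:-→d15:-→d16:-→d17:-→d18:-→d19:-→d20:-→d21:-→d22:-→d23:-→d24:-→d25:-→d26:-→d27:-→d28:-→d29:-→d30:-→d31:H4 -> H4
  add 120.161.113.240/28 -> H0 at depth 28
  lookup 120.161.113.242: bits 0111100010100001011100011111 walk d0:H3→d1:-→d2:-→d3:-→d4:-→d5:-→d6:-→d7:-→d8:-→d9:-→d10:-→d11:-→d12:-→d13:-→d14:-→d15:-→d16:-→d17:-→d18:-→d19:-→d20:-→d21:-→d22:-→d23:-→d24:-→d25:-→d26:-→d27:-→d28:H0 -> H0
  add 60.200.9.163/32 -> H0 at depth 32
  add 120.161.113.192/26 -> H2 at depth 26

== LOOKUPS ==
["H0","H4","H0"]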